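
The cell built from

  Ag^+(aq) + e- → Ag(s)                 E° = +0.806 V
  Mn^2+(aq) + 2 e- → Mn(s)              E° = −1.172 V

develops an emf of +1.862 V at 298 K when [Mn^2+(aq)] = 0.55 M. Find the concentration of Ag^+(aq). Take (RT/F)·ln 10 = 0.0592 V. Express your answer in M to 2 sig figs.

The Ag⁺/Ag couple has the larger reduction potential, so it is the cathode: E°cell = +0.806 − (−1.172) = +1.978 V and n = 2.
Since E = E° − (0.0592/n)·log Q, log Q = n(E° − E)/0.0592 = 3.919.
Balancing electrons gives 2 Ag^+(aq) + Mn(s) → 2 Ag(s) + Mn^2+(aq); thus Q = [Mn^2+(aq)] / [Ag^+(aq)]^2.
Isolating [Ag^+(aq)] in Q = 10^{3.919} yields log [Ag^+(aq)] = −2.089, i.e. 0.0081 M.

0.0081 M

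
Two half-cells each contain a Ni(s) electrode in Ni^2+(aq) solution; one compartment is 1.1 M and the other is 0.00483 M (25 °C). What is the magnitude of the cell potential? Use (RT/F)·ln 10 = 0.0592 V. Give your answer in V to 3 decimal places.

0.070 V

For a concentration cell E°cell = 0, since both electrodes use the same couple.
The compartment with the higher Ni^2+(aq) concentration (1.1 M) acts as the cathode; ions are reduced there and produced at the dilute (0.00483 M) anode.
With n = 2, Ecell = −(0.0592/2)·log([dilute]/[conc]) = −(0.0592/2)·log(0.00483/1.1) = +0.070 V.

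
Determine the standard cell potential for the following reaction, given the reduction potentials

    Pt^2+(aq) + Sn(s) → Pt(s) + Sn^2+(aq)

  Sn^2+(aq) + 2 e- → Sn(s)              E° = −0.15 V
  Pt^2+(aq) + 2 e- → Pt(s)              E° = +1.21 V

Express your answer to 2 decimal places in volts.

In the reaction as written, Pt^2+(aq) is reduced (cathode) and Sn^2+(aq) is produced by oxidation at the anode.
E°cell = E°(cathode) − E°(anode) = +1.21 − (−0.15) = +1.36 V.
The positive value indicates the reaction is spontaneous as written.

+1.36 V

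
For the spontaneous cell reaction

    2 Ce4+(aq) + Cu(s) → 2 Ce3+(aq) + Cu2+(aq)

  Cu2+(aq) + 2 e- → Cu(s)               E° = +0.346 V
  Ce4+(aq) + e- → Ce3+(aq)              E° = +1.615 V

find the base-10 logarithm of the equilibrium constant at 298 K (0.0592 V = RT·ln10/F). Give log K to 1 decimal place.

log K = 42.9

The Ce⁴⁺/Ce³⁺ couple is reduced (cathode); E°cell = +1.615 − (+0.346) = +1.269 V with n = 2.
At equilibrium E = 0, so log K = nE°cell / 0.0592 = (2)(+1.269) / 0.0592 = 42.9.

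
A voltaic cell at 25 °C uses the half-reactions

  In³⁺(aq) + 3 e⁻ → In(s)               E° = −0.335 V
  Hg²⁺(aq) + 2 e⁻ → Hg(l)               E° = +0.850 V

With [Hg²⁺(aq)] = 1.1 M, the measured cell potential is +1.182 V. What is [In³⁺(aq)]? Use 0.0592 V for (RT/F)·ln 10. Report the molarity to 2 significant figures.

Hg²⁺/Hg is the cathode (higher E°); E°cell = +0.850 − (−0.335) = +1.185 V with n = 6.
From the Nernst equation, log Q = n(E° − E)/0.0592 = 6·(+1.185 − (+1.182))/0.0592 = 0.304.
For 3 Hg²⁺(aq) + 2 In(s) → 3 Hg(l) + 2 In³⁺(aq), the reaction quotient is Q = [In³⁺(aq)]^2 / [Hg²⁺(aq)]^3.
Isolating [In³⁺(aq)] in Q = 10^{0.304} yields log [In³⁺(aq)] = 0.214, i.e. 1.6 M.

1.6 M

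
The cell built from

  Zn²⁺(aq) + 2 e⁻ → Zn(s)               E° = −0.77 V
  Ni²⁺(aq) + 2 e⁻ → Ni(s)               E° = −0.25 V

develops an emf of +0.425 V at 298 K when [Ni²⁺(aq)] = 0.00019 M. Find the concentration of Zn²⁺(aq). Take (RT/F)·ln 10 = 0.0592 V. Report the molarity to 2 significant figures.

0.31 M

With Ni²⁺/Ni at the cathode and Zn²⁺/Zn at the anode, E°cell = −0.25 − (−0.77) = +0.52 V (n = 2).
Rearranging E = E° − (0.0592/n)·log Q gives log Q = 2(+0.52 − (+0.425))/0.0592 = 3.209.
For Ni²⁺(aq) + Zn(s) → Ni(s) + Zn²⁺(aq), the reaction quotient is Q = [Zn²⁺(aq)] / [Ni²⁺(aq)].
Solving for the unknown gives log [Zn²⁺(aq)] = −0.512, so [Zn²⁺(aq)] ≈ 0.31 M.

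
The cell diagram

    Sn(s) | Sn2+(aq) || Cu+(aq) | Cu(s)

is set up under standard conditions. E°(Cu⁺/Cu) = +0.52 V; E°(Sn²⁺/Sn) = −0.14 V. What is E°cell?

+0.66 V

By convention the left-hand electrode in cell notation is the anode (oxidation) and the right-hand electrode is the cathode (reduction).
E°cell = E°(right) − E°(left) = +0.52 − (−0.14) = +0.66 V.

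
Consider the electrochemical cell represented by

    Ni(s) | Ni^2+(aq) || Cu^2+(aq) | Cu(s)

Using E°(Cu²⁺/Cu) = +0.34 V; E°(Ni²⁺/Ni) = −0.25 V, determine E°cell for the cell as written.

+0.59 V

By convention the left-hand electrode in cell notation is the anode (oxidation) and the right-hand electrode is the cathode (reduction).
E°cell = E°(right) − E°(left) = +0.34 − (−0.25) = +0.59 V.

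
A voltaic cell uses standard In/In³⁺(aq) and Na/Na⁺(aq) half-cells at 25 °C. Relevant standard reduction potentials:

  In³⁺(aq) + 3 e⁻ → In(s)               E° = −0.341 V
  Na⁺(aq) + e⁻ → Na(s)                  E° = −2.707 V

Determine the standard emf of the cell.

+2.366 V

The In³⁺/In couple has the higher E°, so In ion is reduced (cathode) and Na is oxidized (anode).
E°cell = E°(cathode) − E°(anode) = −0.341 − (−2.707) = +2.366 V.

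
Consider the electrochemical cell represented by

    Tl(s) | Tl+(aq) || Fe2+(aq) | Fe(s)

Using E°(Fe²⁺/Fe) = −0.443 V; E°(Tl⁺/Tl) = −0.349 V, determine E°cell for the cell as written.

By convention the left-hand electrode in cell notation is the anode (oxidation) and the right-hand electrode is the cathode (reduction).
E°cell = E°(right) − E°(left) = −0.443 − (−0.349) = −0.094 V.
The negative sign shows that, as written, the cell would require an external voltage to drive the reaction.

−0.094 V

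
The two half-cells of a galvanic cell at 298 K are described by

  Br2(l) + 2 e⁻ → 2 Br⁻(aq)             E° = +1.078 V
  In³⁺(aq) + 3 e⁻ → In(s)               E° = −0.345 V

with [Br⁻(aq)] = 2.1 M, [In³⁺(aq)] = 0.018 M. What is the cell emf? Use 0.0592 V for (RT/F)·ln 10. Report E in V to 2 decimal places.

The Br₂/Br⁻ couple has the more positive E°, so it is the cathode; In³⁺/In is the anode.
E°cell = +1.078 − (−0.345) = +1.423 V, with n = 6 electrons transferred.
The balanced reaction is 3 Br2(l) + 2 In(s) → 6 Br⁻(aq) + 2 In³⁺(aq), so Q = [Br⁻(aq)]^6·[In³⁺(aq)]^2 = 0.0278 and log Q = −1.556.
By the Nernst equation, E = +1.423 − (0.0592/6)·(−1.556) = +1.44 V.

+1.44 V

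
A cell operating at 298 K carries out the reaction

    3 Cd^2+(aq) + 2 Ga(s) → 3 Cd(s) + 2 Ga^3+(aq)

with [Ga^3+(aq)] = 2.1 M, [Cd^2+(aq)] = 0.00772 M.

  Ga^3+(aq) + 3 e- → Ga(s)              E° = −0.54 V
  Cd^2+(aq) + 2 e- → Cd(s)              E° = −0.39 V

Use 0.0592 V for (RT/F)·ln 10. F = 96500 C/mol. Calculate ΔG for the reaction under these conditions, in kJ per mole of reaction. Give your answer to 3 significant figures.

E°cell = −0.39 − (−0.54) = +0.15 V; the balanced reaction transfers n = 6 electrons.
Here Q = [Ga^3+(aq)]^2 / [Cd^2+(aq)]^3 = 9.58×10^6 (log Q = 6.982), giving E = +0.15 − (0.0592/6)·(6.982) = +0.0811 V.
Then ΔG = −nFE = −6 × 96500 × +0.0811 J/mol = −47.0 kJ/mol.

−47.0 kJ/mol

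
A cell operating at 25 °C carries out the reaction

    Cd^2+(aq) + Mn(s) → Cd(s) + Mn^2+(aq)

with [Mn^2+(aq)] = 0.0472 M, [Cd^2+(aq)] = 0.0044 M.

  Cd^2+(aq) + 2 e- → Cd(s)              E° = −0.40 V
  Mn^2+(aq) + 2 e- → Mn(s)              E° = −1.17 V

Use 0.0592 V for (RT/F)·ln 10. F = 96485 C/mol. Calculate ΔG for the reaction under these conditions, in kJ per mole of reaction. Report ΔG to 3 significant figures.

−143 kJ/mol

The standard cell potential is −0.40 − (−1.17) = +0.77 V, with n = 2 electrons in the balanced equation.
The reaction quotient is [Mn^2+(aq)] / [Cd^2+(aq)] = 10.7; by Nernst, E = +0.77 − (0.0592/2)(1.030) = +0.7395 V.
Then ΔG = −nFE = −2 × 96485 × +0.7395 J/mol = −143 kJ/mol.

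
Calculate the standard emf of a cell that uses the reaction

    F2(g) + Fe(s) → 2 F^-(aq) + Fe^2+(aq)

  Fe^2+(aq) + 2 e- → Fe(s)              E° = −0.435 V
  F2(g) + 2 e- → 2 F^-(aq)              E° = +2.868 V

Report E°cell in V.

+3.303 V

F2(g) gains electrons, so the F₂/F⁻ couple is the cathode; the Fe²⁺/Fe couple is the anode.
E°cell = E°(cathode) − E°(anode) = +2.868 − (−0.435) = +3.303 V.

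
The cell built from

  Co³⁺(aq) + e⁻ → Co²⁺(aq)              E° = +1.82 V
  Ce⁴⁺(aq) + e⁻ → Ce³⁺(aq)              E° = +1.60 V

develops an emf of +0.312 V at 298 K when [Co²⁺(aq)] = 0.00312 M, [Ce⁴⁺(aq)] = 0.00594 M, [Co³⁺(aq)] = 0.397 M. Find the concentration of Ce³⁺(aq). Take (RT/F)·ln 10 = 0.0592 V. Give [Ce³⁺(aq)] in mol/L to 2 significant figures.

Co³⁺/Co²⁺ is the cathode (higher E°); E°cell = +1.82 − (+1.60) = +0.22 V with n = 1.
Rearranging E = E° − (0.0592/n)·log Q gives log Q = 1(+0.22 − (+0.312))/0.0592 = −1.554.
Balancing electrons gives Co³⁺(aq) + Ce³⁺(aq) → Co²⁺(aq) + Ce⁴⁺(aq); thus Q = ([Co²⁺(aq)]·[Ce⁴⁺(aq)]) / ([Co³⁺(aq)]·[Ce³⁺(aq)]).
Solving for the unknown gives log [Ce³⁺(aq)] = −2.777, so [Ce³⁺(aq)] ≈ 0.0017 M.

0.0017 M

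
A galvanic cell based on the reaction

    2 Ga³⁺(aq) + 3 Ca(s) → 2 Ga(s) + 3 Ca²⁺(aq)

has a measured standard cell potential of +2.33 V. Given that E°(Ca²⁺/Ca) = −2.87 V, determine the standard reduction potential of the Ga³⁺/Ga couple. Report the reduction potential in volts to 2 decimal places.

In the reaction as written the Ga³⁺/Ga couple is reduced (cathode) and Ca²⁺/Ca is oxidized (anode), so E°cell = E°(Ga³⁺/Ga) − E°(Ca²⁺/Ca).
E°(Ga³⁺/Ga) = E°cell + E°(anode) = +2.33 + (−2.87) = −0.54 V.

−0.54 V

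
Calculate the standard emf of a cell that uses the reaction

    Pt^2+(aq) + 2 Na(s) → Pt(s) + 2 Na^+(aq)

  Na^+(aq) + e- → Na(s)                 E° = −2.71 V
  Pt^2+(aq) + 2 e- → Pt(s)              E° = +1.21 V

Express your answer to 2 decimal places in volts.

In the reaction as written, Pt^2+(aq) is reduced (cathode) and Na^+(aq) is produced by oxidation at the anode.
E°cell = E°(cathode) − E°(anode) = +1.21 − (−2.71) = +3.92 V.

+3.92 V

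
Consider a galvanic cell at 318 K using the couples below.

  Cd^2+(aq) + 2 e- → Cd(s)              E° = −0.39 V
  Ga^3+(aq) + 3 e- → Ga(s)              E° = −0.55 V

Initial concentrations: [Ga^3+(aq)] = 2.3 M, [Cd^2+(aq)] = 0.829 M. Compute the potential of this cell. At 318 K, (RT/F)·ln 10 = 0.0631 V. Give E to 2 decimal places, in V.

Cd²⁺/Cd is reduced (cathode, E° = −0.39 V) and Ga³⁺/Ga is oxidized (anode).
E°cell = −0.39 − (−0.55) = +0.16 V, with n = 6 electrons transferred.
Balancing gives 3 Cd^2+(aq) + 2 Ga(s) → 3 Cd(s) + 2 Ga^3+(aq); hence Q = [Ga^3+(aq)]^2 / [Cd^2+(aq)]^3 = 9.29 (log Q = 0.968).
By the Nernst equation, E = +0.16 − (0.0631/6)·(0.968) = +0.15 V.

+0.15 V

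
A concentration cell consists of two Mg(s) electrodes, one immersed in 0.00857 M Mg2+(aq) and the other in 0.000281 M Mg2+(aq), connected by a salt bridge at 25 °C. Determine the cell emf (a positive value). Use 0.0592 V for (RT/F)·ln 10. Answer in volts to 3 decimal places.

0.044 V

For a concentration cell E°cell = 0, since both electrodes use the same couple.
The compartment with the higher Mg2+(aq) concentration (0.00857 M) acts as the cathode; ions are reduced there and produced at the dilute (0.000281 M) anode.
With n = 2, Ecell = −(0.0592/2)·log([dilute]/[conc]) = −(0.0592/2)·log(0.000281/0.00857) = +0.044 V.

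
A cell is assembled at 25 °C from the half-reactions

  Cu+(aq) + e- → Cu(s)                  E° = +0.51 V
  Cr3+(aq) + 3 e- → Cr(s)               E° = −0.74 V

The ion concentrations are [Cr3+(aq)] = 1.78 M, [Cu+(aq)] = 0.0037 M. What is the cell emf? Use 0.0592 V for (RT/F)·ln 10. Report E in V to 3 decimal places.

+1.101 V

Since E°(Cu⁺/Cu) > E°(Cr³⁺/Cr), Cu⁺/Cu serves as the cathode.
The standard potential is +0.51 − (−0.74) = +1.25 V and the balanced reaction transfers n = 3 electrons.
The balanced reaction is 3 Cu+(aq) + Cr(s) → 3 Cu(s) + Cr3+(aq), so Q = [Cr3+(aq)] / [Cu+(aq)]^3 = 3.51×10^7 and log Q = 7.546.
By the Nernst equation, E = +1.25 − (0.0592/3)·(7.546) = +1.101 V.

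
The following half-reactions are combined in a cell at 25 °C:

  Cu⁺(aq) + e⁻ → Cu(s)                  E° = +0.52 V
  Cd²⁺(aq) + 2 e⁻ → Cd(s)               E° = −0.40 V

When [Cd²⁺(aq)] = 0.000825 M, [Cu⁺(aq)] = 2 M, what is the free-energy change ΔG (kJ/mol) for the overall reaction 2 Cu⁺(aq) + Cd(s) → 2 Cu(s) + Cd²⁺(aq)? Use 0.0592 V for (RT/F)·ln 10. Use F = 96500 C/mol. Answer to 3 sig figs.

The standard cell potential is +0.52 − (−0.40) = +0.92 V, with n = 2 electrons in the balanced equation.
The reaction quotient is [Cd²⁺(aq)] / [Cu⁺(aq)]^2 = 0.000206; by Nernst, E = +0.92 − (0.0592/2)(−3.686) = +1.0291 V.
ΔG = −nFE = −(2)(96500)(+1.0291) J/mol = −199 kJ/mol.

−199 kJ/mol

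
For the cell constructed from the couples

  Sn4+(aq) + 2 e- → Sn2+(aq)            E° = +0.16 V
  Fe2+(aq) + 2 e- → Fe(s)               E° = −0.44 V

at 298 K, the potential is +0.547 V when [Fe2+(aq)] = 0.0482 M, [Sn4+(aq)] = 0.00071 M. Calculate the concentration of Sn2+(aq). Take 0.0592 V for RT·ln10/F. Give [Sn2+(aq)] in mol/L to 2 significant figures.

Sn⁴⁺/Sn²⁺ is the cathode (higher E°); E°cell = +0.16 − (−0.44) = +0.60 V with n = 2.
From the Nernst equation, log Q = n(E° − E)/0.0592 = 2·(+0.60 − (+0.547))/0.0592 = 1.791.
For Sn4+(aq) + Fe(s) → Sn2+(aq) + Fe2+(aq), the reaction quotient is Q = ([Sn2+(aq)]·[Fe2+(aq)]) / [Sn4+(aq)].
Substituting the known concentrations and solving, log [Sn2+(aq)] = −0.041 and [Sn2+(aq)] = 0.91 M.

0.91 M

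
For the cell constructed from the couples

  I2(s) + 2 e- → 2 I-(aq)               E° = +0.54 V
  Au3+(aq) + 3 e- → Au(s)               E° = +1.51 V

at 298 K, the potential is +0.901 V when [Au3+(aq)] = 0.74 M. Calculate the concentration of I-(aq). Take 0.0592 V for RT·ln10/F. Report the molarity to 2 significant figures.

0.076 M

Au³⁺/Au is the cathode (higher E°); E°cell = +1.51 − (+0.54) = +0.97 V with n = 6.
Since E = E° − (0.0592/n)·log Q, log Q = n(E° − E)/0.0592 = 6.993.
The balanced reaction is 2 Au3+(aq) + 6 I-(aq) → 2 Au(s) + 3 I2(s), so Q = 1 / ([Au3+(aq)]^2·[I-(aq)]^6).
Solving for the unknown gives log [I-(aq)] = −1.122, so [I-(aq)] ≈ 0.076 M.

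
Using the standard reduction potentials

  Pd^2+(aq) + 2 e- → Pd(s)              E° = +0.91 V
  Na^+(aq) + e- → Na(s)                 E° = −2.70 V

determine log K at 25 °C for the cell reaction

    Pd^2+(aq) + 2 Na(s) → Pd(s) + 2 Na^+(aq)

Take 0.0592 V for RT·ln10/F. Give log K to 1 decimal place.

The Pd²⁺/Pd couple is reduced (cathode); E°cell = +0.91 − (−2.70) = +3.61 V with n = 2.
At equilibrium E = 0, so log K = nE°cell / 0.0592 = (2)(+3.61) / 0.0592 = 122.0.

log K = 122.0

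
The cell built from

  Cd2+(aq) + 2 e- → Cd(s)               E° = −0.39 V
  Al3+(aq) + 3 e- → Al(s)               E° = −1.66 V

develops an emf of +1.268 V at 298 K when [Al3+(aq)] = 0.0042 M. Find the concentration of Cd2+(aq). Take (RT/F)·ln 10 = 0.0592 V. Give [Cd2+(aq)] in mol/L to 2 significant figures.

Cd²⁺/Cd is the cathode (higher E°); E°cell = −0.39 − (−1.66) = +1.27 V with n = 6.
Since E = E° − (0.0592/n)·log Q, log Q = n(E° − E)/0.0592 = 0.203.
The balanced reaction is 3 Cd2+(aq) + 2 Al(s) → 3 Cd(s) + 2 Al3+(aq), so Q = [Al3+(aq)]^2 / [Cd2+(aq)]^3.
Isolating [Cd2+(aq)] in Q = 10^{0.203} yields log [Cd2+(aq)] = −1.652, i.e. 0.022 M.

0.022 M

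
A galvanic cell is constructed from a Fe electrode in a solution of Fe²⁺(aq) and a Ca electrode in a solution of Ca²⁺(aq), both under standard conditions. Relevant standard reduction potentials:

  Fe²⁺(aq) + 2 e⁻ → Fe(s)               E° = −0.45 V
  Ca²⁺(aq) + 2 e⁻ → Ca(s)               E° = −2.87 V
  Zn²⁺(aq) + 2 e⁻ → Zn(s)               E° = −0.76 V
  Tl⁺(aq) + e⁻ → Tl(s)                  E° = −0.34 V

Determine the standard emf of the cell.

Of the two couples in this cell, the one with the more positive reduction potential is reduced at the cathode: here that is Fe²⁺/Fe (−0.45 V); Ca²⁺/Ca (−2.87 V) is the anode.
E°cell = E°(cathode) − E°(anode) = −0.45 − (−2.87) = +2.42 V.

+2.42 V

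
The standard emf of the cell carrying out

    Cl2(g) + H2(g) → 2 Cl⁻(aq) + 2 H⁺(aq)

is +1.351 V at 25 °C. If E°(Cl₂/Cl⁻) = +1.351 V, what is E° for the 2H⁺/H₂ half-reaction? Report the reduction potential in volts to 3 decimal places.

In the reaction as written the Cl₂/Cl⁻ couple is reduced (cathode) and 2H⁺/H₂ is oxidized (anode), so E°cell = E°(Cl₂/Cl⁻) − E°(2H⁺/H₂).
E°(2H⁺/H₂) = E°(cathode) − E°cell = +1.351 − (+1.351) = +0.000 V.

+0.000 V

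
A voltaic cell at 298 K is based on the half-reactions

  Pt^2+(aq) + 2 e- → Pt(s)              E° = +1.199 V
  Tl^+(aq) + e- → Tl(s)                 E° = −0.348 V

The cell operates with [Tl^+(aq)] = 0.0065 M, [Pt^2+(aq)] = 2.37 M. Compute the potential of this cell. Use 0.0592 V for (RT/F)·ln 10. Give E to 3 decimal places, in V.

+1.688 V

The Pt²⁺/Pt couple has the more positive E°, so it is the cathode; Tl⁺/Tl is the anode.
E°cell = E°cat − E°an = +1.199 − (−0.348) = +1.547 V; n = 2.
For the overall reaction Pt^2+(aq) + 2 Tl(s) → Pt(s) + 2 Tl^+(aq), Q = [Tl^+(aq)]^2 / [Pt^2+(aq)] = 1.78×10^−5, giving log Q = −4.749.
E = E° − (0.0592/n)·log Q = +1.547 − (0.0592/2)(−4.749) = +1.688 V.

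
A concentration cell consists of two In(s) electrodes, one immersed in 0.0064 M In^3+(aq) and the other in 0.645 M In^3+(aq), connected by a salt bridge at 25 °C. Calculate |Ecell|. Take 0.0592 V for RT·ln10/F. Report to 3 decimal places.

0.040 V

For a concentration cell E°cell = 0, since both electrodes use the same couple.
The compartment with the higher In^3+(aq) concentration (0.645 M) acts as the cathode; ions are reduced there and produced at the dilute (0.0064 M) anode.
With n = 3, Ecell = −(0.0592/3)·log([dilute]/[conc]) = −(0.0592/3)·log(0.0064/0.645) = +0.040 V.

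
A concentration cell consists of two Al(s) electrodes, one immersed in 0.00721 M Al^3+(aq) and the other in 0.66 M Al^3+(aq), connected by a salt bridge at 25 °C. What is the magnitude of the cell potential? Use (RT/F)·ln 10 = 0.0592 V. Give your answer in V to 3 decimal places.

For a concentration cell E°cell = 0, since both electrodes use the same couple.
The compartment with the higher Al^3+(aq) concentration (0.66 M) acts as the cathode; ions are reduced there and produced at the dilute (0.00721 M) anode.
With n = 3, Ecell = −(0.0592/3)·log([dilute]/[conc]) = −(0.0592/3)·log(0.00721/0.66) = +0.039 V.

0.039 V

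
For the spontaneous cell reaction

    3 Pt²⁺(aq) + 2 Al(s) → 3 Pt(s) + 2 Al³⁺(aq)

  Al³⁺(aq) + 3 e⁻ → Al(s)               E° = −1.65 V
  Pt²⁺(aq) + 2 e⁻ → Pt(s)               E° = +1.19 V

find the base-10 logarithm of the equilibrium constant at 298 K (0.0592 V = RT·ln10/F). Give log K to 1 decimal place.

log K = 287.8

The Pt²⁺/Pt couple is reduced (cathode); E°cell = +1.19 − (−1.65) = +2.84 V with n = 6.
At equilibrium E = 0, so log K = nE°cell / 0.0592 = (6)(+2.84) / 0.0592 = 287.8.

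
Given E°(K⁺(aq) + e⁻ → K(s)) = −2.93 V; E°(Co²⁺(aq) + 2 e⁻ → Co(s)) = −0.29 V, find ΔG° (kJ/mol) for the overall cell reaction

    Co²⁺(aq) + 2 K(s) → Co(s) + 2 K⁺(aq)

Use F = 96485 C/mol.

−509 kJ/mol

In the reaction as written Co²⁺(aq) is reduced, so the Co²⁺/Co couple is the cathode and K⁺/K is the anode.
E°cell = −0.29 − (−2.93) = +2.64 V; balancing electrons gives n = 2.
ΔG° = −nFE°cell = −(2)(96485)(+2.64) J/mol = −509 kJ/mol.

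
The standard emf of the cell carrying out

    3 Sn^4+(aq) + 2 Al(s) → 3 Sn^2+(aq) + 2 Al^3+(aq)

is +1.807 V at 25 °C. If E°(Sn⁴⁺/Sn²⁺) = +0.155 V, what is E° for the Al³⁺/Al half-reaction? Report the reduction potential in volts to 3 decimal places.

−1.652 V

In the reaction as written the Sn⁴⁺/Sn²⁺ couple is reduced (cathode) and Al³⁺/Al is oxidized (anode), so E°cell = E°(Sn⁴⁺/Sn²⁺) − E°(Al³⁺/Al).
E°(Al³⁺/Al) = E°(cathode) − E°cell = +0.155 − (+1.807) = −1.652 V.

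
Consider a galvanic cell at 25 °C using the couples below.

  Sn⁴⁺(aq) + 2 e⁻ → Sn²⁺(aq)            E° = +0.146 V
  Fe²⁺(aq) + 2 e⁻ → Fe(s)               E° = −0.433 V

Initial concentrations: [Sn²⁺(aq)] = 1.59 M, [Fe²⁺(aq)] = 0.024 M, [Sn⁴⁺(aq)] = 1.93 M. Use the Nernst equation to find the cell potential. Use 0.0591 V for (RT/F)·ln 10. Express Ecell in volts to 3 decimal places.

+0.629 V

The Sn⁴⁺/Sn²⁺ couple has the more positive E°, so it is the cathode; Fe²⁺/Fe is the anode.
E°cell = +0.146 − (−0.433) = +0.579 V, with n = 2 electrons transferred.
For the overall reaction Sn⁴⁺(aq) + Fe(s) → Sn²⁺(aq) + Fe²⁺(aq), Q = ([Sn²⁺(aq)]·[Fe²⁺(aq)]) / [Sn⁴⁺(aq)] = 0.0198, giving log Q = −1.704.
Applying E = E° − (RT ln10/nF)·log Q gives +0.579 − (0.0591/2)(−1.704) = +0.629 V.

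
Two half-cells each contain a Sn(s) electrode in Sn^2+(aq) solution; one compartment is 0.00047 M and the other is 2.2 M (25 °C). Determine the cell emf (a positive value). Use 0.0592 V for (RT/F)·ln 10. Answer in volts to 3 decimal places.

0.109 V

For a concentration cell E°cell = 0, since both electrodes use the same couple.
The compartment with the higher Sn^2+(aq) concentration (2.2 M) acts as the cathode; ions are reduced there and produced at the dilute (0.00047 M) anode.
With n = 2, Ecell = −(0.0592/2)·log([dilute]/[conc]) = −(0.0592/2)·log(0.00047/2.2) = +0.109 V.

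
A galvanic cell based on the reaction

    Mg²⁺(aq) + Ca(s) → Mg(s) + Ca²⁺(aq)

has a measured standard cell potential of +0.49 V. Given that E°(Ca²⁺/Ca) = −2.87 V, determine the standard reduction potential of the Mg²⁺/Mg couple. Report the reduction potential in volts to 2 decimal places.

In the reaction as written the Mg²⁺/Mg couple is reduced (cathode) and Ca²⁺/Ca is oxidized (anode), so E°cell = E°(Mg²⁺/Mg) − E°(Ca²⁺/Ca).
E°(Mg²⁺/Mg) = E°cell + E°(anode) = +0.49 + (−2.87) = −2.38 V.

−2.38 V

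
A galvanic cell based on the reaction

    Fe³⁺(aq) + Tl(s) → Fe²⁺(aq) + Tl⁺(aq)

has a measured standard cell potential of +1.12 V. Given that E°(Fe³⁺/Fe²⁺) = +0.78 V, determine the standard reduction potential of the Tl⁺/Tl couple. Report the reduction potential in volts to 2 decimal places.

In the reaction as written the Fe³⁺/Fe²⁺ couple is reduced (cathode) and Tl⁺/Tl is oxidized (anode), so E°cell = E°(Fe³⁺/Fe²⁺) − E°(Tl⁺/Tl).
E°(Tl⁺/Tl) = E°(cathode) − E°cell = +0.78 − (+1.12) = −0.34 V.

−0.34 V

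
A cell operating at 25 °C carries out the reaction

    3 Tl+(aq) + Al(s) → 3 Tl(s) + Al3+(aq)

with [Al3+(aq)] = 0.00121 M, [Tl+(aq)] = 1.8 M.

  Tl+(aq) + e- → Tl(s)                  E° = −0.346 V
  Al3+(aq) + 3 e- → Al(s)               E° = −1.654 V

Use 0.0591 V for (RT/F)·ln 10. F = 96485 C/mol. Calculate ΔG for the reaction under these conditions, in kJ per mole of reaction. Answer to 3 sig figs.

The standard cell potential is −0.346 − (−1.654) = +1.308 V, with n = 3 electrons in the balanced equation.
Here Q = [Al3+(aq)] / [Tl+(aq)]^3 = 0.000207 (log Q = −3.683), giving E = +1.308 − (0.0591/3)·(−3.683) = +1.3806 V.
ΔG = −nFE = −(3)(96485)(+1.3806) J/mol = −400 kJ/mol.

−400 kJ/mol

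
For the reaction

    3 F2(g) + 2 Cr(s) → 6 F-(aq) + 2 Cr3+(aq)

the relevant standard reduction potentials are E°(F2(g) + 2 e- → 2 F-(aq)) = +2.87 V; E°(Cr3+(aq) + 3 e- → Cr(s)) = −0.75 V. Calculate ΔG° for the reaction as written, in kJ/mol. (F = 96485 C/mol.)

In the reaction as written F2(g) is reduced, so the F₂/F⁻ couple is the cathode and Cr³⁺/Cr is the anode.
E°cell = +2.87 − (−0.75) = +3.62 V; balancing electrons gives n = 6.
ΔG° = −nFE°cell = −(6)(96485)(+3.62) J/mol = −2096 kJ/mol.

−2096 kJ/mol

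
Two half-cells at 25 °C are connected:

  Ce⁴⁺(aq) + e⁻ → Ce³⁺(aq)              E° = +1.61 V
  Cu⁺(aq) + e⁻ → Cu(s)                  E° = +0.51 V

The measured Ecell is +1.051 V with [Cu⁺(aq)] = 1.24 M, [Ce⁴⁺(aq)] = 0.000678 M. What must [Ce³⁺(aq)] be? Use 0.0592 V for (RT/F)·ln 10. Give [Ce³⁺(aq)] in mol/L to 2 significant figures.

0.0037 M

With Ce⁴⁺/Ce³⁺ at the cathode and Cu⁺/Cu at the anode, E°cell = +1.61 − (+0.51) = +1.10 V (n = 1).
Rearranging E = E° − (0.0592/n)·log Q gives log Q = 1(+1.10 − (+1.051))/0.0592 = 0.828.
The balanced reaction is Ce⁴⁺(aq) + Cu(s) → Ce³⁺(aq) + Cu⁺(aq), so Q = ([Ce³⁺(aq)]·[Cu⁺(aq)]) / [Ce⁴⁺(aq)].
Substituting the known concentrations and solving, log [Ce³⁺(aq)] = −2.434 and [Ce³⁺(aq)] = 0.0037 M.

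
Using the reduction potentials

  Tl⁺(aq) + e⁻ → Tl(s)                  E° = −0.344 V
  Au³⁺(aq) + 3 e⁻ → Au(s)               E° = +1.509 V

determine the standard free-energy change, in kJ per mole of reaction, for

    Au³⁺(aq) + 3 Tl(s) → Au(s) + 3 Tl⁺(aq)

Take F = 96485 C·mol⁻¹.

In the reaction as written Au³⁺(aq) is reduced, so the Au³⁺/Au couple is the cathode and Tl⁺/Tl is the anode.
E°cell = +1.509 − (−0.344) = +1.853 V; balancing electrons gives n = 3.
ΔG° = −nFE°cell = −(3)(96485)(+1.853) J/mol = −536 kJ/mol.

−536 kJ/mol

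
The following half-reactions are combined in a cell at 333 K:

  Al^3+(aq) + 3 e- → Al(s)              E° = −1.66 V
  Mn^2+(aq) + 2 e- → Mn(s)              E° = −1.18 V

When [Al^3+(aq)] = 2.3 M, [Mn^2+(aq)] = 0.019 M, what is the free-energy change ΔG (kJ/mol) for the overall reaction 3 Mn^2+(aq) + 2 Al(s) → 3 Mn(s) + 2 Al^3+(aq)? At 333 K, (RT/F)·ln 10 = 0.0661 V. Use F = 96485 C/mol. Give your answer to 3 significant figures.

−240 kJ/mol

With Mn²⁺/Mn reduced at the cathode, E°cell = −1.18 − (−1.66) = +0.48 V and n = 6.
The reaction quotient is [Al^3+(aq)]^2 / [Mn^2+(aq)]^3 = 7.71×10^5; by Nernst, E = +0.48 − (0.0661/6)(5.887) = +0.4151 V.
Then ΔG = −nFE = −6 × 96485 × +0.4151 J/mol = −240 kJ/mol.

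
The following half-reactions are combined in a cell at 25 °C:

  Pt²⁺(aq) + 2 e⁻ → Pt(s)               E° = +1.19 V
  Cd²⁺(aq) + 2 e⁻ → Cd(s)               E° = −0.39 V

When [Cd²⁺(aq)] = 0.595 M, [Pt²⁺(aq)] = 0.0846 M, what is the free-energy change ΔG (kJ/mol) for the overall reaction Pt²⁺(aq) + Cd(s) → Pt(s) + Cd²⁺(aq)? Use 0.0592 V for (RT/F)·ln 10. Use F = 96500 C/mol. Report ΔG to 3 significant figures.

The standard cell potential is +1.19 − (−0.39) = +1.58 V, with n = 2 electrons in the balanced equation.
Q = [Cd²⁺(aq)] / [Pt²⁺(aq)] = 7.03, so log Q = 0.847 and E = +1.58 − (0.0592/2)(0.847) = +1.5549 V.
ΔG = −nFE = −(2)(96500)(+1.5549) J/mol = −300 kJ/mol.

−300 kJ/mol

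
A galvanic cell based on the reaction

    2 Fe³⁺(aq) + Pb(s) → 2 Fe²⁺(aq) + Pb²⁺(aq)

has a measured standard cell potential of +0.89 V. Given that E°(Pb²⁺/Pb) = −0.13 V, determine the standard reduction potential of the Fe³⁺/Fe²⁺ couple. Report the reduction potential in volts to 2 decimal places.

In the reaction as written the Fe³⁺/Fe²⁺ couple is reduced (cathode) and Pb²⁺/Pb is oxidized (anode), so E°cell = E°(Fe³⁺/Fe²⁺) − E°(Pb²⁺/Pb).
E°(Fe³⁺/Fe²⁺) = E°cell + E°(anode) = +0.89 + (−0.13) = +0.76 V.

+0.76 V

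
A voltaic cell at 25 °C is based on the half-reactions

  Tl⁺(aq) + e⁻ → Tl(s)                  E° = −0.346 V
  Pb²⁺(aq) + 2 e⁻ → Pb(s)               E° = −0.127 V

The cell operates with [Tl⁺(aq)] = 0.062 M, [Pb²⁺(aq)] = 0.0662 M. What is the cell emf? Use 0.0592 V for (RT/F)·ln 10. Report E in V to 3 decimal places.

+0.256 V

The Pb²⁺/Pb couple has the more positive E°, so it is the cathode; Tl⁺/Tl is the anode.
E°cell = E°cat − E°an = −0.127 − (−0.346) = +0.219 V; n = 2.
For the overall reaction Pb²⁺(aq) + 2 Tl(s) → Pb(s) + 2 Tl⁺(aq), Q = [Tl⁺(aq)]^2 / [Pb²⁺(aq)] = 0.0581, giving log Q = −1.236.
Applying E = E° − (RT ln10/nF)·log Q gives +0.219 − (0.0592/2)(−1.236) = +0.256 V.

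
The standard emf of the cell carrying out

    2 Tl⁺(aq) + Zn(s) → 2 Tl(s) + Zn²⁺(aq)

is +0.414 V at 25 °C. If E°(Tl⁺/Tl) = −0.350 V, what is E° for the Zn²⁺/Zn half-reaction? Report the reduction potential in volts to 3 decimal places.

−0.764 V

In the reaction as written the Tl⁺/Tl couple is reduced (cathode) and Zn²⁺/Zn is oxidized (anode), so E°cell = E°(Tl⁺/Tl) − E°(Zn²⁺/Zn).
E°(Zn²⁺/Zn) = E°(cathode) − E°cell = −0.350 − (+0.414) = −0.764 V.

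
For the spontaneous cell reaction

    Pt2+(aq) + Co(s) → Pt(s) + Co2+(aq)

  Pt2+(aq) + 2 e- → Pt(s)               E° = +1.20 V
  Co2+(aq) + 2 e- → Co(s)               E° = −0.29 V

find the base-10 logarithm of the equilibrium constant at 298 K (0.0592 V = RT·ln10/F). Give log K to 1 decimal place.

log K = 50.3

The Pt²⁺/Pt couple is reduced (cathode); E°cell = +1.20 − (−0.29) = +1.49 V with n = 2.
At equilibrium E = 0, so log K = nE°cell / 0.0592 = (2)(+1.49) / 0.0592 = 50.3.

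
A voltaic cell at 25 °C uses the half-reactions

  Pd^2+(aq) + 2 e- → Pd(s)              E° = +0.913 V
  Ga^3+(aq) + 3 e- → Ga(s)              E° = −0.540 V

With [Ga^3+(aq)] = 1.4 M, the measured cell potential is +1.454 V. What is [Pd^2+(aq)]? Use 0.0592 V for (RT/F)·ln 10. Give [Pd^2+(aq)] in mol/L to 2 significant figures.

1.4 M

The Pd²⁺/Pd couple has the larger reduction potential, so it is the cathode: E°cell = +0.913 − (−0.540) = +1.453 V and n = 6.
From the Nernst equation, log Q = n(E° − E)/0.0592 = 6·(+1.453 − (+1.454))/0.0592 = −0.101.
The balanced reaction is 3 Pd^2+(aq) + 2 Ga(s) → 3 Pd(s) + 2 Ga^3+(aq), so Q = [Ga^3+(aq)]^2 / [Pd^2+(aq)]^3.
Solving for the unknown gives log [Pd^2+(aq)] = 0.131, so [Pd^2+(aq)] ≈ 1.4 M.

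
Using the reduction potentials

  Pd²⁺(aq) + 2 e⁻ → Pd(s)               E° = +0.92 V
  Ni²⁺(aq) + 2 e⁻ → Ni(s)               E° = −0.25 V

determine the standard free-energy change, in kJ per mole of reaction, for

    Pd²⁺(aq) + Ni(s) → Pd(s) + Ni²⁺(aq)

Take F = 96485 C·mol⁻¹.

−226 kJ/mol

In the reaction as written Pd²⁺(aq) is reduced, so the Pd²⁺/Pd couple is the cathode and Ni²⁺/Ni is the anode.
E°cell = +0.92 − (−0.25) = +1.17 V; balancing electrons gives n = 2.
ΔG° = −nFE°cell = −(2)(96485)(+1.17) J/mol = −226 kJ/mol.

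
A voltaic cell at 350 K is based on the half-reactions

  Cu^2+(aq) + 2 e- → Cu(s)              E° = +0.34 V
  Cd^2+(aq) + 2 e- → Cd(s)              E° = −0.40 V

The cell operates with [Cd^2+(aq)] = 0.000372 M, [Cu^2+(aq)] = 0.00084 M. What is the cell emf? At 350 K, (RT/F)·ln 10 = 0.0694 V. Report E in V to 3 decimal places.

The Cu²⁺/Cu couple has the more positive E°, so it is the cathode; Cd²⁺/Cd is the anode.
E°cell = +0.34 − (−0.40) = +0.74 V, with n = 2 electrons transferred.
Balancing gives Cu^2+(aq) + Cd(s) → Cu(s) + Cd^2+(aq); hence Q = [Cd^2+(aq)] / [Cu^2+(aq)] = 0.443 (log Q = −0.354).
By the Nernst equation, E = +0.74 − (0.0694/2)·(−0.354) = +0.752 V.

+0.752 V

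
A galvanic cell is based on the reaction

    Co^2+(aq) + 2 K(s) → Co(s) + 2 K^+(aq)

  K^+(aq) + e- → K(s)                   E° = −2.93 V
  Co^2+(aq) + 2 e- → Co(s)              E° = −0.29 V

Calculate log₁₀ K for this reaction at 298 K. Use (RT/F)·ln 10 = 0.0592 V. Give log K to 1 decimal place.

log K = 89.2

The Co²⁺/Co couple is reduced (cathode); E°cell = −0.29 − (−2.93) = +2.64 V with n = 2.
At equilibrium E = 0, so log K = nE°cell / 0.0592 = (2)(+2.64) / 0.0592 = 89.2.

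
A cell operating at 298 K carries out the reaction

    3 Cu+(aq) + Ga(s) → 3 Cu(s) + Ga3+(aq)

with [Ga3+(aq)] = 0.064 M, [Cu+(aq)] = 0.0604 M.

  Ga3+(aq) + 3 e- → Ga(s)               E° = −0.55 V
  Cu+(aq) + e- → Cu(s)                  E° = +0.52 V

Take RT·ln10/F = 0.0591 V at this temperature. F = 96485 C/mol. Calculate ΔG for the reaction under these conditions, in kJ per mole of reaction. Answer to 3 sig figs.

−296 kJ/mol

With Cu⁺/Cu reduced at the cathode, E°cell = +0.52 − (−0.55) = +1.07 V and n = 3.
The reaction quotient is [Ga3+(aq)] / [Cu+(aq)]^3 = 290; by Nernst, E = +1.07 − (0.0591/3)(2.463) = +1.0215 V.
Finally ΔG = −nFE = −(3)(96485 C/mol)(+1.0215 V) = −296 kJ/mol.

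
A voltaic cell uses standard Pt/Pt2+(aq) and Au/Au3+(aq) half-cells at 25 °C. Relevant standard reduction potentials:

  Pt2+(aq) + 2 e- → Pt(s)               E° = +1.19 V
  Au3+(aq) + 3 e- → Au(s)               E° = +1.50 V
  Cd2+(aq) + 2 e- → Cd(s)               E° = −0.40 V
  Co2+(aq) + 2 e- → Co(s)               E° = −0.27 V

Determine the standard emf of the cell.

+0.31 V

Of the two couples in this cell, the one with the more positive reduction potential is reduced at the cathode: here that is Au³⁺/Au (+1.50 V); Pt²⁺/Pt (+1.19 V) is the anode.
E°cell = E°(cathode) − E°(anode) = +1.50 − (+1.19) = +0.31 V.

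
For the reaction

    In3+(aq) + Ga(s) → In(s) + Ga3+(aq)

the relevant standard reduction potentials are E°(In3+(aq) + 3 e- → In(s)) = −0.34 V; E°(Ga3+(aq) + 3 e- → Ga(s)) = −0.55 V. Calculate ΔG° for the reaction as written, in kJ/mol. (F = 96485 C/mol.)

In the reaction as written In3+(aq) is reduced, so the In³⁺/In couple is the cathode and Ga³⁺/Ga is the anode.
E°cell = −0.34 − (−0.55) = +0.21 V; balancing electrons gives n = 3.
ΔG° = −nFE°cell = −(3)(96485)(+0.21) J/mol = −60.8 kJ/mol.

−60.8 kJ/mol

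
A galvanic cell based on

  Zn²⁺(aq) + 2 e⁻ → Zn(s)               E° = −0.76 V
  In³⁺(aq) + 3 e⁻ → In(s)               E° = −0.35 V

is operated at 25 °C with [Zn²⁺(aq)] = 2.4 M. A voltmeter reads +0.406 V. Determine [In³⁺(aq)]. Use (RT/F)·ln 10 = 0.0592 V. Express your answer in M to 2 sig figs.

The In³⁺/In couple has the larger reduction potential, so it is the cathode: E°cell = −0.35 − (−0.76) = +0.41 V and n = 6.
From the Nernst equation, log Q = n(E° − E)/0.0592 = 6·(+0.41 − (+0.406))/0.0592 = 0.405.
Balancing electrons gives 2 In³⁺(aq) + 3 Zn(s) → 2 In(s) + 3 Zn²⁺(aq); thus Q = [Zn²⁺(aq)]^3 / [In³⁺(aq)]^2.
Isolating [In³⁺(aq)] in Q = 10^{0.405} yields log [In³⁺(aq)] = 0.368, i.e. 2.3 M.

2.3 M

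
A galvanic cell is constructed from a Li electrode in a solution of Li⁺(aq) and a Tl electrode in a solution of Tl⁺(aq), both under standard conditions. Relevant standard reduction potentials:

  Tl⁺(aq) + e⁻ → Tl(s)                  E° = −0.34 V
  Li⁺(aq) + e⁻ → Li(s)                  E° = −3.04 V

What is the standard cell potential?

+2.70 V

Of the two couples in this cell, the one with the more positive reduction potential is reduced at the cathode: here that is Tl⁺/Tl (−0.34 V); Li⁺/Li (−3.04 V) is the anode.
E°cell = E°(cathode) − E°(anode) = −0.34 − (−3.04) = +2.70 V.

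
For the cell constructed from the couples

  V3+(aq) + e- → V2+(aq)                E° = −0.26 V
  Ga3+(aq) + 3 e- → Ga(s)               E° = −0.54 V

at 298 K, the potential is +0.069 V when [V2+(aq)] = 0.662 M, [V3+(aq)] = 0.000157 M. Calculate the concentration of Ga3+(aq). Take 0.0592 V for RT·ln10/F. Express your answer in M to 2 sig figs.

0.66 M

V³⁺/V²⁺ is the cathode (higher E°); E°cell = −0.26 − (−0.54) = +0.28 V with n = 3.
From the Nernst equation, log Q = n(E° − E)/0.0592 = 3·(+0.28 − (+0.069))/0.0592 = 10.693.
Balancing electrons gives 3 V3+(aq) + Ga(s) → 3 V2+(aq) + Ga3+(aq); thus Q = ([V2+(aq)]^3·[Ga3+(aq)]) / [V3+(aq)]^3.
Solving for the unknown gives log [Ga3+(aq)] = −0.182, so [Ga3+(aq)] ≈ 0.66 M.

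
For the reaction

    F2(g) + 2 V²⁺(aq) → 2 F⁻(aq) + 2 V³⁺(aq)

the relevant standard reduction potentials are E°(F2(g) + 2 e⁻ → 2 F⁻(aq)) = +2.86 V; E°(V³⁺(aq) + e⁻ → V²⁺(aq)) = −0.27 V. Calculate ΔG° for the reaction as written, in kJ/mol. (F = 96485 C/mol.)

−604 kJ/mol

In the reaction as written F2(g) is reduced, so the F₂/F⁻ couple is the cathode and V³⁺/V²⁺ is the anode.
E°cell = +2.86 − (−0.27) = +3.13 V; balancing electrons gives n = 2.
ΔG° = −nFE°cell = −(2)(96485)(+3.13) J/mol = −604 kJ/mol.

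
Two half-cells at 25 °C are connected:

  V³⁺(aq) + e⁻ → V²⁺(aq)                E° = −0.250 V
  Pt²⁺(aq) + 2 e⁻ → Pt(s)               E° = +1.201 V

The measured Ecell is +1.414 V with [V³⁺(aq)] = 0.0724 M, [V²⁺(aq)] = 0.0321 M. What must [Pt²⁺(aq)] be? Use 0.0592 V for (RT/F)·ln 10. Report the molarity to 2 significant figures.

0.29 M

With Pt²⁺/Pt at the cathode and V³⁺/V²⁺ at the anode, E°cell = +1.201 − (−0.250) = +1.451 V (n = 2).
From the Nernst equation, log Q = n(E° − E)/0.0592 = 2·(+1.451 − (+1.414))/0.0592 = 1.250.
For Pt²⁺(aq) + 2 V²⁺(aq) → Pt(s) + 2 V³⁺(aq), the reaction quotient is Q = [V³⁺(aq)]^2 / ([Pt²⁺(aq)]·[V²⁺(aq)]^2).
Substituting the known concentrations and solving, log [Pt²⁺(aq)] = −0.544 and [Pt²⁺(aq)] = 0.29 M.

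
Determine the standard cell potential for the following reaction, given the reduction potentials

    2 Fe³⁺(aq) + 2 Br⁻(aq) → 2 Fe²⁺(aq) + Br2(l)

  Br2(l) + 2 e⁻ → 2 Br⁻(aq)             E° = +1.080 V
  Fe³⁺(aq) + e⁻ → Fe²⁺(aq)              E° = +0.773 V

Fe³⁺(aq) gains electrons, so the Fe³⁺/Fe²⁺ couple is the cathode; the Br₂/Br⁻ couple is the anode.
E°cell = E°(cathode) − E°(anode) = +0.773 − (+1.080) = −0.307 V.
The negative E°cell means the reaction is non-spontaneous in the direction written.

−0.307 V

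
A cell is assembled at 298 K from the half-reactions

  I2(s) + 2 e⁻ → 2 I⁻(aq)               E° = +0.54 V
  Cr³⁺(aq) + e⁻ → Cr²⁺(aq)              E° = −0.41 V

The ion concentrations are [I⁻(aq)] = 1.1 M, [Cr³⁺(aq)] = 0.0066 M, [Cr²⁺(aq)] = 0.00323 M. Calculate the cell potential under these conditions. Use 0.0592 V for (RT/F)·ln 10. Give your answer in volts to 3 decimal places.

+0.929 V

I₂/I⁻ is reduced (cathode, E° = +0.54 V) and Cr³⁺/Cr²⁺ is oxidized (anode).
E°cell = +0.54 − (−0.41) = +0.95 V, with n = 2 electrons transferred.
The balanced reaction is I2(s) + 2 Cr²⁺(aq) → 2 I⁻(aq) + 2 Cr³⁺(aq), so Q = ([I⁻(aq)]^2·[Cr³⁺(aq)]^2) / [Cr²⁺(aq)]^2 = 5.05 and log Q = 0.703.
Applying E = E° − (RT ln10/nF)·log Q gives +0.95 − (0.0592/2)(0.703) = +0.929 V.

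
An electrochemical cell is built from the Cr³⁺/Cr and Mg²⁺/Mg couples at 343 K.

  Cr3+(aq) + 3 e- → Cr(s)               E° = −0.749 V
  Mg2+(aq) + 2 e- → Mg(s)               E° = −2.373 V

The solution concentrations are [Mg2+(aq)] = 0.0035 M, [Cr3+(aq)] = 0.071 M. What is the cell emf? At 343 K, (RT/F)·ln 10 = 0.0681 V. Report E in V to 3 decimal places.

+1.682 V

The Cr³⁺/Cr couple has the more positive E°, so it is the cathode; Mg²⁺/Mg is the anode.
E°cell = −0.749 − (−2.373) = +1.624 V, with n = 6 electrons transferred.
For the overall reaction 2 Cr3+(aq) + 3 Mg(s) → 2 Cr(s) + 3 Mg2+(aq), Q = [Mg2+(aq)]^3 / [Cr3+(aq)]^2 = 8.51×10^−6, giving log Q = −5.070.
By the Nernst equation, E = +1.624 − (0.0681/6)·(−5.070) = +1.682 V.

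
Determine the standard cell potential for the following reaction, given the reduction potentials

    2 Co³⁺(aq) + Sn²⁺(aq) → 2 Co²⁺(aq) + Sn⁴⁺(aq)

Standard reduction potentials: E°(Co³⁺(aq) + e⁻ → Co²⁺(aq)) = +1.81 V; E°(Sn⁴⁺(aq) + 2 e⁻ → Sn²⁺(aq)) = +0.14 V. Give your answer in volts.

+1.67 V

In the reaction as written, Co³⁺(aq) is reduced (cathode) and Sn⁴⁺(aq) is produced by oxidation at the anode.
E°cell = E°(cathode) − E°(anode) = +1.81 − (+0.14) = +1.67 V.
The positive value indicates the reaction is spontaneous as written.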